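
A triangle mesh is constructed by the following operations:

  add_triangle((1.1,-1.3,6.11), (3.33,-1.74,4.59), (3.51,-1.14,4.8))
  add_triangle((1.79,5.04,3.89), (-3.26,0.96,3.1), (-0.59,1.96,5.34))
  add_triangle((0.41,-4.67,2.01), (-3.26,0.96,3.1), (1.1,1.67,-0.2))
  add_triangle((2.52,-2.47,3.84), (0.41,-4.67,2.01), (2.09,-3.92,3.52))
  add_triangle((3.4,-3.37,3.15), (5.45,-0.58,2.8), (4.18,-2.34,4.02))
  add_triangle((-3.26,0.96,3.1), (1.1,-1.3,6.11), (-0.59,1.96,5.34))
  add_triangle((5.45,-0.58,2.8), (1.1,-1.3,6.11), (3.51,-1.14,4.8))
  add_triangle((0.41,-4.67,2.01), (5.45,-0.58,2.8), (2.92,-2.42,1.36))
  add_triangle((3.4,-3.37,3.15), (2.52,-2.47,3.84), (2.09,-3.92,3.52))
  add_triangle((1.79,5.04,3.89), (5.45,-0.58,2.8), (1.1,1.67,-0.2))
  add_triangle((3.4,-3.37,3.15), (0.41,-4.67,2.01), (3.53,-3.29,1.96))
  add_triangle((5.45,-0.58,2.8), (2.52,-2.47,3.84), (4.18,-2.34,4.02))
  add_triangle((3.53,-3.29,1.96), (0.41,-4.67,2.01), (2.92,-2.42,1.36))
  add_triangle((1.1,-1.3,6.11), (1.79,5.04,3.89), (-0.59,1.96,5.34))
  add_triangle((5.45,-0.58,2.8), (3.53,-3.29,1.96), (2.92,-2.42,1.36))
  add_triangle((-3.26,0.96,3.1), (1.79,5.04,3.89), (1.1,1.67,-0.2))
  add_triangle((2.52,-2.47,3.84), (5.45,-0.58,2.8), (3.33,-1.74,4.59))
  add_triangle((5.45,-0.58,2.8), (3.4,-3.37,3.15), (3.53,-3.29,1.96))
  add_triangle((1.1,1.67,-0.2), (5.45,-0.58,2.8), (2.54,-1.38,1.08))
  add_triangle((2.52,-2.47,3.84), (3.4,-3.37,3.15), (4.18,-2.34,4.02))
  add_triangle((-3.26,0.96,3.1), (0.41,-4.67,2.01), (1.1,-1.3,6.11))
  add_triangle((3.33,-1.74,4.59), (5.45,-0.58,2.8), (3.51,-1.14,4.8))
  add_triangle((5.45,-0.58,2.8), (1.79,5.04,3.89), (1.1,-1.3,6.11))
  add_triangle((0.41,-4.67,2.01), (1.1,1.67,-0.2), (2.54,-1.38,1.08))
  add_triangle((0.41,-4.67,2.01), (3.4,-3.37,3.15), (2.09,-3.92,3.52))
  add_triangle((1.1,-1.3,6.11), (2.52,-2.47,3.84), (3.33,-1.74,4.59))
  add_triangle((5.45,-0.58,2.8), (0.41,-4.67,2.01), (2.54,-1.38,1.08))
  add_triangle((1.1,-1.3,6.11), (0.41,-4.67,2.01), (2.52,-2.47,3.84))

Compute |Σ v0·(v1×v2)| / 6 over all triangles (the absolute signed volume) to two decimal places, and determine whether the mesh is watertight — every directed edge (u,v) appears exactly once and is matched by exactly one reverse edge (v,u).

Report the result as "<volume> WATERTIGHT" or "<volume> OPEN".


Per-triangle v0·(v1×v2)/6:
  t1: +1.7542
  t2: +9.0280
  t3: -4.6911
  t4: +0.4879
  t5: +2.7009
  t6: +9.4796
  t7: +0.6404
  t8: -4.0365
  t9: +1.6016
  t10: +8.4568
  t11: +2.9732
  t12: +0.6367
  t13: +0.3431
  t14: +12.7055
  t15: +0.6516
  t16: +3.4993
  t17: +2.5548
  t18: +3.3145
  t19: +1.1364
  t20: +1.5357
  t21: +16.4153
  t22: +1.7672
  t23: +29.5355
  t24: -0.5051
  t25: +2.1187
  t26: +2.7927
  t27: +2.7590
  t28: +7.8191
Σ = +117.4749 → |volume| = 117.47

Directed edges: 84 total, each appears once with its reverse present → watertight.

117.47 WATERTIGHT


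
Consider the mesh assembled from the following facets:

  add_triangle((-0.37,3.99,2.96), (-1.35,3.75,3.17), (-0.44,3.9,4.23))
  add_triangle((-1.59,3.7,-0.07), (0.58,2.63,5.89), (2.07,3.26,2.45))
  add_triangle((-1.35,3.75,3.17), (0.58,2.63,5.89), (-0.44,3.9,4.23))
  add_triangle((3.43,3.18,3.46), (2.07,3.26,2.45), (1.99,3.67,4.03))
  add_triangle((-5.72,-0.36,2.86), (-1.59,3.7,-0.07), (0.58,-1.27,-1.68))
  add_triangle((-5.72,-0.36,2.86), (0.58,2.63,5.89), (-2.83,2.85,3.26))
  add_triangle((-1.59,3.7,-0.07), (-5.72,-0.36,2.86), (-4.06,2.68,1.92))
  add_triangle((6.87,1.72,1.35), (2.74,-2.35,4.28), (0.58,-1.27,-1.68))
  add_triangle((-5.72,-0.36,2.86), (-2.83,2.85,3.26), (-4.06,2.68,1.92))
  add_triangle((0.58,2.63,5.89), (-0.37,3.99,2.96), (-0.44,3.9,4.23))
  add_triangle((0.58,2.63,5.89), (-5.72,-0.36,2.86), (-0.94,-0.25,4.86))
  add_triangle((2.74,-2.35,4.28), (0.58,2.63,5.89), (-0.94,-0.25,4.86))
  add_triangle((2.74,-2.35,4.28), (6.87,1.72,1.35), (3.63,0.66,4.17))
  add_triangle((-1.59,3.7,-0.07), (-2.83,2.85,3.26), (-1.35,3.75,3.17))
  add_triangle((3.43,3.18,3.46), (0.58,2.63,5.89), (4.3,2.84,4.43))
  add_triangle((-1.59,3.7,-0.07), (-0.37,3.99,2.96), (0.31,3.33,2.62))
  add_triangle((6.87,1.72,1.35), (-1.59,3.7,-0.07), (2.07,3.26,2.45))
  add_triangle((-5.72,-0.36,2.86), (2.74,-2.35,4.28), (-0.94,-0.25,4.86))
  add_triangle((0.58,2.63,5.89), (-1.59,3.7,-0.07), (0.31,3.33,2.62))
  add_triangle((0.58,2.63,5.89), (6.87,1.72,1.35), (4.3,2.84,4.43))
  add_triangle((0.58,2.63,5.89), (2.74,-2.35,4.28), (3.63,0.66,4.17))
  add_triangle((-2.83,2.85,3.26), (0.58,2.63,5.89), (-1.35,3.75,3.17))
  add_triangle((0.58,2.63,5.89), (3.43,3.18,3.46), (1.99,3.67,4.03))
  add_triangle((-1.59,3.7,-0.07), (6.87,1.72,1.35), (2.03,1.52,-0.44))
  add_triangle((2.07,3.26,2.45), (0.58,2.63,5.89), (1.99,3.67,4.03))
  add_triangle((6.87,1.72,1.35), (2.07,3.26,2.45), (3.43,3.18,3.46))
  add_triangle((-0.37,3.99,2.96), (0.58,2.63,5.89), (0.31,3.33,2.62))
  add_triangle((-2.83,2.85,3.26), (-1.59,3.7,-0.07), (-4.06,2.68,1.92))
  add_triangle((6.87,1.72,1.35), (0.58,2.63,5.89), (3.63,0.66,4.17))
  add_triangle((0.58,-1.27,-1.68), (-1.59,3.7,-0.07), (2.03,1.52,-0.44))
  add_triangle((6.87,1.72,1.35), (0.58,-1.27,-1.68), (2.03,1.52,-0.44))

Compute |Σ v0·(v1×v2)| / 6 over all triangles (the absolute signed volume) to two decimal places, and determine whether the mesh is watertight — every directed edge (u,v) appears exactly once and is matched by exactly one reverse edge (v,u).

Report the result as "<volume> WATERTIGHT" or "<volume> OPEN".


Per-triangle v0·(v1×v2)/6:
  t1: +0.8707
  t2: +10.0646
  t3: +1.3187
  t4: +1.1728
  t5: +6.1130
  t6: +13.2787
  t7: +2.0222
  t8: +12.2991
  t9: +5.4808
  t10: +0.9376
  t11: +11.9785
  t12: +11.4421
  t13: +10.9502
  t14: +3.7426
  t15: +3.5877
  t16: +1.0342
  t17: +8.8263
  t18: +9.5289
  t19: -3.5475
  t20: +1.4629
  t21: +10.7308
  t22: +4.9462
  t23: +3.1155
  t24: +4.2173
  t25: +0.0296
  t26: +3.3155
  t27: +1.5389
  t28: +3.9926
  t29: +11.4801
  t30: +2.8109
  t31: +3.4376
Σ = +162.1793 → |volume| = 162.18

Directed edges: 93 total; 9 unmatched, e.g. (-0.37,3.99,2.96)→(-1.35,3.75,3.17) → open.

162.18 OPEN


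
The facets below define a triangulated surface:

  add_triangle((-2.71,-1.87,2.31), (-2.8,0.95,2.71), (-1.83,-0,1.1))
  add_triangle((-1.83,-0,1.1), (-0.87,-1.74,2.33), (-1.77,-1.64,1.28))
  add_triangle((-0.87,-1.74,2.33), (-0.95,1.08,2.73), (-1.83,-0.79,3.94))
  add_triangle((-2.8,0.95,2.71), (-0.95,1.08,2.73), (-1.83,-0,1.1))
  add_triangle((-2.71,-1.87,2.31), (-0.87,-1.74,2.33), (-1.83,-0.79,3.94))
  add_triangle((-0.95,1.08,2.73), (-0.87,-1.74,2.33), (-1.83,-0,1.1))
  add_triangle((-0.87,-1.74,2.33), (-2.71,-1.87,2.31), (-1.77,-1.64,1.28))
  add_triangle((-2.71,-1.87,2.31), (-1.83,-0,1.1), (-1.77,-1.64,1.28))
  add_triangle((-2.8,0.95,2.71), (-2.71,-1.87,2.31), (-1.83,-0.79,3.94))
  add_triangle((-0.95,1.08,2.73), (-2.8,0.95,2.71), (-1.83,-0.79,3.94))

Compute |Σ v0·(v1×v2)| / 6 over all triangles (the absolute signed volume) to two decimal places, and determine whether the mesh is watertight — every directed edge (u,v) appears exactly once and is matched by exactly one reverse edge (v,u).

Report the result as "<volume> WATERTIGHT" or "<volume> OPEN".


Per-triangle v0·(v1×v2)/6:
  t1: +0.7830
  t2: -0.7892
  t3: +0.4926
  t4: -0.2873
  t5: +1.5643
  t6: -1.7410
  t7: +0.4181
  t8: +0.2174
  t9: +3.0293
  t10: +1.9589
Σ = +5.6462 → |volume| = 5.65

Directed edges: 30 total, each appears once with its reverse present → watertight.

5.65 WATERTIGHT


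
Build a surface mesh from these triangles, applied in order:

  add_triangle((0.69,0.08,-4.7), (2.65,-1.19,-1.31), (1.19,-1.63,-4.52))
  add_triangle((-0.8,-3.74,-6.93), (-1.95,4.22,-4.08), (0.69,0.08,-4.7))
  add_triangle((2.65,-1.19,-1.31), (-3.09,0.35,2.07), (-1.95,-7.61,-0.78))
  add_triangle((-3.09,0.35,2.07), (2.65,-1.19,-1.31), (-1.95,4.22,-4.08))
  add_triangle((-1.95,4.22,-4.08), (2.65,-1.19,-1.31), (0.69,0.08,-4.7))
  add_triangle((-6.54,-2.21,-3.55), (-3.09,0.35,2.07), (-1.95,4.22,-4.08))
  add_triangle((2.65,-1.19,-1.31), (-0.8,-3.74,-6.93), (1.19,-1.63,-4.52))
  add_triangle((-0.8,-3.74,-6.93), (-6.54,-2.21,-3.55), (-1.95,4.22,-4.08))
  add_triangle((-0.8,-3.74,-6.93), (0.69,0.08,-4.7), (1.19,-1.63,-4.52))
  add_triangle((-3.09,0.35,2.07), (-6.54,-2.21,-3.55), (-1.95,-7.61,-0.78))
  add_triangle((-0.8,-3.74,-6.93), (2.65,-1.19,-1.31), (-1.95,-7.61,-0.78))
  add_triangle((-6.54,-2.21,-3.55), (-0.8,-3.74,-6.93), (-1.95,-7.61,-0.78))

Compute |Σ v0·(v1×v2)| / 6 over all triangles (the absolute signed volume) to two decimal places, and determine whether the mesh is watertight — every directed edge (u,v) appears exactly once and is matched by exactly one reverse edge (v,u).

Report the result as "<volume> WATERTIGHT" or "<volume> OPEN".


Per-triangle v0·(v1×v2)/6:
  t1: +2.7863
  t2: +13.6120
  t3: +2.8324
  t4: -1.5102
  t5: +5.5700
  t6: +24.5199
  t7: +3.5736
  t8: +45.9719
  t9: +4.0209
  t10: +28.8151
  t11: +24.2972
  t12: +50.2692
Σ = +204.7583 → |volume| = 204.76

Directed edges: 36 total, each appears once with its reverse present → watertight.

204.76 WATERTIGHT


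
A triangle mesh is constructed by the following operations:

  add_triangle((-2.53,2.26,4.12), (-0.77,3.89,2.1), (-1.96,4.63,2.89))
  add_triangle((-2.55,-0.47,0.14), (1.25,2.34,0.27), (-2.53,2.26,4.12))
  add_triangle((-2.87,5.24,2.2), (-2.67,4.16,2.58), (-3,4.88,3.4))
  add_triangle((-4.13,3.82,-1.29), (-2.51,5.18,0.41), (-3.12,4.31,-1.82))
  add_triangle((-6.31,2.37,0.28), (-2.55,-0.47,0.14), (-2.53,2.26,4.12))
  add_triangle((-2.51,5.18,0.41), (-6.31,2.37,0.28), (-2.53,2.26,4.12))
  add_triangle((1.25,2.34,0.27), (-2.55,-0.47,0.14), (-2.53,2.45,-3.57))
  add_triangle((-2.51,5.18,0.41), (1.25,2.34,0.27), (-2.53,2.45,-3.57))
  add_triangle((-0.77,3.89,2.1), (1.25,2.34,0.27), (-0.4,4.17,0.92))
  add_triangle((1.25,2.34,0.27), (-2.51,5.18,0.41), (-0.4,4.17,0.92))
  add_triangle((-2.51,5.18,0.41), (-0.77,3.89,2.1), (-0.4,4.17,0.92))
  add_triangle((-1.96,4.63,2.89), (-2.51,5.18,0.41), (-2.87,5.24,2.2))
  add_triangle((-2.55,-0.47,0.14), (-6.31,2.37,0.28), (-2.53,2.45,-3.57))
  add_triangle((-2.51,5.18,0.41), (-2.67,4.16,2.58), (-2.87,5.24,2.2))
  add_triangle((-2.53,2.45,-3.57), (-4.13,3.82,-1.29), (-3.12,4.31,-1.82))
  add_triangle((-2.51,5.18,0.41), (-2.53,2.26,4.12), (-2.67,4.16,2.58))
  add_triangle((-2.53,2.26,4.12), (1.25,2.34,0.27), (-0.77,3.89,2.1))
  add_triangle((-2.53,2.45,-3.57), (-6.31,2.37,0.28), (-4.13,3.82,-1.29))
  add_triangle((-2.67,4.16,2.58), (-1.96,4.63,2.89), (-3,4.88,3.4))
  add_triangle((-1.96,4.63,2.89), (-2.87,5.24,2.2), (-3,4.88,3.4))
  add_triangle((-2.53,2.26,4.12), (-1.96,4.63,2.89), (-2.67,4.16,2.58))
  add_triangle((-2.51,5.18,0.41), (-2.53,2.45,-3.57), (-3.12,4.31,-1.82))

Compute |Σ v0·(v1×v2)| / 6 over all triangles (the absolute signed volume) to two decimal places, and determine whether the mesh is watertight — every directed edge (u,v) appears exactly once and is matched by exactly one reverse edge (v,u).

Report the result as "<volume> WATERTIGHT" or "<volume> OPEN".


Per-triangle v0·(v1×v2)/6:
  t1: +1.4347
  t2: -3.1770
  t3: +0.2239
  t4: +2.8340
  t5: +6.0547
  t6: +17.4479
  t7: -3.7450
  t8: +7.6481
  t9: +1.2046
  t10: +1.0955
  t11: +1.9395
  t12: +1.1579
  t13: +5.4867
  t14: +0.3653
  t15: +2.6611
  t16: +0.5621
  t17: +1.8799
  t18: +6.4623
  t19: -0.2603
  t20: +0.9499
  t21: +1.9206
  t22: +0.8466
Σ = +54.9929 → |volume| = 54.99

Directed edges: 66 total; 6 unmatched, e.g. (-0.77,3.89,2.1)→(-1.96,4.63,2.89) → open.

54.99 OPEN


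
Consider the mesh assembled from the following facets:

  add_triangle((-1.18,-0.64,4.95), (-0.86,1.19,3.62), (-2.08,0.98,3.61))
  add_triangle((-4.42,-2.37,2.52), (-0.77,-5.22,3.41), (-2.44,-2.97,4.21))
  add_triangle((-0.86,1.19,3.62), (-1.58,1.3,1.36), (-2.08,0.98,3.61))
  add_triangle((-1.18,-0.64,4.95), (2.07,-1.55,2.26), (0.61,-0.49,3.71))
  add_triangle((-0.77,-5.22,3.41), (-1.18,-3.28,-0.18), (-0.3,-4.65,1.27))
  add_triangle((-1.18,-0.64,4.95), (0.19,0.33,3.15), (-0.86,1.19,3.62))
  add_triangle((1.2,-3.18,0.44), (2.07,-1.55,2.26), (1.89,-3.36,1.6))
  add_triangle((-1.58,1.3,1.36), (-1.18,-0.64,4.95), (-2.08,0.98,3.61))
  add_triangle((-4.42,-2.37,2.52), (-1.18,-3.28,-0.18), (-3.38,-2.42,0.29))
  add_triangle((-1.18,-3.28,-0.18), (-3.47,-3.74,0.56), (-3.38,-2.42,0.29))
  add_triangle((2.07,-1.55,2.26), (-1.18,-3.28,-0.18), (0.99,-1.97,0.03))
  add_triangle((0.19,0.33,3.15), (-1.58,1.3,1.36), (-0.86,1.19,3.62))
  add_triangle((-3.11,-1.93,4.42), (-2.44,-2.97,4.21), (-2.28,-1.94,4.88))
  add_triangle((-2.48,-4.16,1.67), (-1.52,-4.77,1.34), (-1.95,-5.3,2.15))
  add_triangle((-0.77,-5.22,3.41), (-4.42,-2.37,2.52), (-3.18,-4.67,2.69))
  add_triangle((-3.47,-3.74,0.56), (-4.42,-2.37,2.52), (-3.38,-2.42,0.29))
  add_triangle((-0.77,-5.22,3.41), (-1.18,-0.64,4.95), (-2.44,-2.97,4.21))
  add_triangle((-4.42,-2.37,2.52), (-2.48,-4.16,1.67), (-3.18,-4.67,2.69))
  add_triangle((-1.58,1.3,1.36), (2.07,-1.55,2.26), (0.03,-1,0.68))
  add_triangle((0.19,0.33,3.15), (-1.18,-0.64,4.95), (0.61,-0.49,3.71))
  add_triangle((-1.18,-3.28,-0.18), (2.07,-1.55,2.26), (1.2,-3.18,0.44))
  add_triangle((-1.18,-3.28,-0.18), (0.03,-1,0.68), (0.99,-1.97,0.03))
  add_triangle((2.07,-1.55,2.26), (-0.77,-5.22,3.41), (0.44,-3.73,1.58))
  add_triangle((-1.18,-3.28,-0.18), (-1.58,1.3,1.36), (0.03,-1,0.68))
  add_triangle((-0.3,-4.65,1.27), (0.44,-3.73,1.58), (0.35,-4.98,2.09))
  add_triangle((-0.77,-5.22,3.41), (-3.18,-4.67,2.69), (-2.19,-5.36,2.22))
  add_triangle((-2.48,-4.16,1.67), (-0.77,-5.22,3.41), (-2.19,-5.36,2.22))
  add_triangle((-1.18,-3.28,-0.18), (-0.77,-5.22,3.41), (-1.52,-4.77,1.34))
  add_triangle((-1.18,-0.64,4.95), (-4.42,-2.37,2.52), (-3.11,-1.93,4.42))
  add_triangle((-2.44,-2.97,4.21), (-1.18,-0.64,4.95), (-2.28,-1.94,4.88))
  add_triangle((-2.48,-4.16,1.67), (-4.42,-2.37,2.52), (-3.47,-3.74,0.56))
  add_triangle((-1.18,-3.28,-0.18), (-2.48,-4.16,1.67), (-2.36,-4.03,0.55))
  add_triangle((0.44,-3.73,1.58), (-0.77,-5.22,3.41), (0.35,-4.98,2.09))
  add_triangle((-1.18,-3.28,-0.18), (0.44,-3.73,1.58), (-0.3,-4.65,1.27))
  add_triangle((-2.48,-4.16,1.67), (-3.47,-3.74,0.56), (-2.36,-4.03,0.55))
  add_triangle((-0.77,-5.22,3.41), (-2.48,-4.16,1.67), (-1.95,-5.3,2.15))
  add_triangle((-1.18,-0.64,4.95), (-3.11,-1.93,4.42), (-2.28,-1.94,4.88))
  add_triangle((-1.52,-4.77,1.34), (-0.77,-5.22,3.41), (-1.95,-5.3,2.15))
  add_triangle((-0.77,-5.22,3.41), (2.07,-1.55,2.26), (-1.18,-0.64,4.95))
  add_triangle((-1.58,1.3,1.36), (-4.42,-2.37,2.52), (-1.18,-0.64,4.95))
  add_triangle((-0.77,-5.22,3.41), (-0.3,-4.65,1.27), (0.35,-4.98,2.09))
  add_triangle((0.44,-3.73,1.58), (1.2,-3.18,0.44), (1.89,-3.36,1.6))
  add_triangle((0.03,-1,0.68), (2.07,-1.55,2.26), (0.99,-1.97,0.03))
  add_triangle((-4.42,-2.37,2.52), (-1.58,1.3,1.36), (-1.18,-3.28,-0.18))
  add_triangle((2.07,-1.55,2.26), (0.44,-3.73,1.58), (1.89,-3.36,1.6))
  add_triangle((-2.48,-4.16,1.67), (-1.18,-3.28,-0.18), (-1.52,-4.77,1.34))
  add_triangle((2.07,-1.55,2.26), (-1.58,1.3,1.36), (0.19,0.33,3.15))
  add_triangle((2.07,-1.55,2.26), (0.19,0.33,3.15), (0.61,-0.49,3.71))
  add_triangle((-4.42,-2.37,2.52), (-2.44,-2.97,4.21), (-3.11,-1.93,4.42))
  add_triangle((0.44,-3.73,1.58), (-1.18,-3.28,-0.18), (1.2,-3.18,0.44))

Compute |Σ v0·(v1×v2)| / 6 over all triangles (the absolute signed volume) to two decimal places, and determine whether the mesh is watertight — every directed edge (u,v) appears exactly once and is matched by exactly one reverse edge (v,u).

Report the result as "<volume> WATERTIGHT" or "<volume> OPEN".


Per-triangle v0·(v1×v2)/6:
  t1: +1.6716
  t2: +6.3455
  t3: +0.7858
  t4: +1.5285
  t5: +1.8504
  t6: +1.2853
  t7: +0.2190
  t8: +0.0141
  t9: -2.8108
  t10: +0.5587
  t11: +1.9793
  t12: -0.0521
  t13: +1.0352
  t14: +0.5026
  t15: +3.3835
  t16: +1.6316
  t17: +5.7492
  t18: +1.2691
  t19: -1.0665
  t20: +0.9170
  t21: -2.1223
  t22: -0.6530
  t23: +2.7878
  t24: -1.0972
  t25: +0.0930
  t26: +2.3381
  t27: -0.8054
  t28: +0.5740
  t29: +0.8127
  t30: +0.6834
  t31: +3.3117
  t32: +0.5300
  t33: +0.1938
  t34: +0.1463
  t35: +0.9461
  t36: +1.0661
  t37: +0.9692
  t38: +0.8730
  t39: +10.2412
  t40: +6.7681
  t41: +1.2774
  t42: +0.9328
  t43: -0.6288
  t44: +0.4534
  t45: +1.2815
  t46: +1.0645
  t47: -0.3840
  t48: +0.5297
  t49: +2.6951
  t50: +1.6883
Σ = +63.3637 → |volume| = 63.36

Directed edges: 150 total; 6 unmatched, e.g. (-1.18,-3.28,-0.18)→(-3.47,-3.74,0.56) → open.

63.36 OPEN


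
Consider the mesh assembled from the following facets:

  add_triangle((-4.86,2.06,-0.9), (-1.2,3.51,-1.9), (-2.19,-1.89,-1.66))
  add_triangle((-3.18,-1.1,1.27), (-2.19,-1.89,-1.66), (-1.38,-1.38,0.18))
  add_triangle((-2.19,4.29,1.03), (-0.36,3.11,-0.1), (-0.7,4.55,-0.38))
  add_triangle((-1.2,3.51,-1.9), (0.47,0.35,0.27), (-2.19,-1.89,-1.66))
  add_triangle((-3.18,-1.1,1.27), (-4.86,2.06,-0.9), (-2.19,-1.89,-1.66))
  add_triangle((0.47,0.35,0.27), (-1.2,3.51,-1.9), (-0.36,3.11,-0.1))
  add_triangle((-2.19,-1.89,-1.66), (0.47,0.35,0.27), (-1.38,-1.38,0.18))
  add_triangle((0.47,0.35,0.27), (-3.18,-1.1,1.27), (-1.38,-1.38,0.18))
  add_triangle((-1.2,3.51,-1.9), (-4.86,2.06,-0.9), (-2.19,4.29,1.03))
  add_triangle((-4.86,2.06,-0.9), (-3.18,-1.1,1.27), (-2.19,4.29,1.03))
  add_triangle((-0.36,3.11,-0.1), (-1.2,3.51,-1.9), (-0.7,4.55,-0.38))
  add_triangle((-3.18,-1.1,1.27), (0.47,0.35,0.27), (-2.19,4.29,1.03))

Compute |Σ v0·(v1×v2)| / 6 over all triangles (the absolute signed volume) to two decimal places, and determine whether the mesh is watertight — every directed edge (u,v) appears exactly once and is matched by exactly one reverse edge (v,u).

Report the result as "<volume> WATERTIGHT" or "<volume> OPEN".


Per-triangle v0·(v1×v2)/6:
  t1: +6.8797
  t2: +0.9898
  t3: +0.3100
  t4: +0.1632
  t5: +6.7308
  t6: +0.3572
  t7: +0.0308
  t8: +0.1821
  t9: +8.0586
  t10: +7.9082
  t11: +0.0644
  t12: +1.2090
Σ = +32.8839 → |volume| = 32.88

Directed edges: 36 total; 6 unmatched, e.g. (-2.19,4.29,1.03)→(-0.36,3.11,-0.1) → open.

32.88 OPEN


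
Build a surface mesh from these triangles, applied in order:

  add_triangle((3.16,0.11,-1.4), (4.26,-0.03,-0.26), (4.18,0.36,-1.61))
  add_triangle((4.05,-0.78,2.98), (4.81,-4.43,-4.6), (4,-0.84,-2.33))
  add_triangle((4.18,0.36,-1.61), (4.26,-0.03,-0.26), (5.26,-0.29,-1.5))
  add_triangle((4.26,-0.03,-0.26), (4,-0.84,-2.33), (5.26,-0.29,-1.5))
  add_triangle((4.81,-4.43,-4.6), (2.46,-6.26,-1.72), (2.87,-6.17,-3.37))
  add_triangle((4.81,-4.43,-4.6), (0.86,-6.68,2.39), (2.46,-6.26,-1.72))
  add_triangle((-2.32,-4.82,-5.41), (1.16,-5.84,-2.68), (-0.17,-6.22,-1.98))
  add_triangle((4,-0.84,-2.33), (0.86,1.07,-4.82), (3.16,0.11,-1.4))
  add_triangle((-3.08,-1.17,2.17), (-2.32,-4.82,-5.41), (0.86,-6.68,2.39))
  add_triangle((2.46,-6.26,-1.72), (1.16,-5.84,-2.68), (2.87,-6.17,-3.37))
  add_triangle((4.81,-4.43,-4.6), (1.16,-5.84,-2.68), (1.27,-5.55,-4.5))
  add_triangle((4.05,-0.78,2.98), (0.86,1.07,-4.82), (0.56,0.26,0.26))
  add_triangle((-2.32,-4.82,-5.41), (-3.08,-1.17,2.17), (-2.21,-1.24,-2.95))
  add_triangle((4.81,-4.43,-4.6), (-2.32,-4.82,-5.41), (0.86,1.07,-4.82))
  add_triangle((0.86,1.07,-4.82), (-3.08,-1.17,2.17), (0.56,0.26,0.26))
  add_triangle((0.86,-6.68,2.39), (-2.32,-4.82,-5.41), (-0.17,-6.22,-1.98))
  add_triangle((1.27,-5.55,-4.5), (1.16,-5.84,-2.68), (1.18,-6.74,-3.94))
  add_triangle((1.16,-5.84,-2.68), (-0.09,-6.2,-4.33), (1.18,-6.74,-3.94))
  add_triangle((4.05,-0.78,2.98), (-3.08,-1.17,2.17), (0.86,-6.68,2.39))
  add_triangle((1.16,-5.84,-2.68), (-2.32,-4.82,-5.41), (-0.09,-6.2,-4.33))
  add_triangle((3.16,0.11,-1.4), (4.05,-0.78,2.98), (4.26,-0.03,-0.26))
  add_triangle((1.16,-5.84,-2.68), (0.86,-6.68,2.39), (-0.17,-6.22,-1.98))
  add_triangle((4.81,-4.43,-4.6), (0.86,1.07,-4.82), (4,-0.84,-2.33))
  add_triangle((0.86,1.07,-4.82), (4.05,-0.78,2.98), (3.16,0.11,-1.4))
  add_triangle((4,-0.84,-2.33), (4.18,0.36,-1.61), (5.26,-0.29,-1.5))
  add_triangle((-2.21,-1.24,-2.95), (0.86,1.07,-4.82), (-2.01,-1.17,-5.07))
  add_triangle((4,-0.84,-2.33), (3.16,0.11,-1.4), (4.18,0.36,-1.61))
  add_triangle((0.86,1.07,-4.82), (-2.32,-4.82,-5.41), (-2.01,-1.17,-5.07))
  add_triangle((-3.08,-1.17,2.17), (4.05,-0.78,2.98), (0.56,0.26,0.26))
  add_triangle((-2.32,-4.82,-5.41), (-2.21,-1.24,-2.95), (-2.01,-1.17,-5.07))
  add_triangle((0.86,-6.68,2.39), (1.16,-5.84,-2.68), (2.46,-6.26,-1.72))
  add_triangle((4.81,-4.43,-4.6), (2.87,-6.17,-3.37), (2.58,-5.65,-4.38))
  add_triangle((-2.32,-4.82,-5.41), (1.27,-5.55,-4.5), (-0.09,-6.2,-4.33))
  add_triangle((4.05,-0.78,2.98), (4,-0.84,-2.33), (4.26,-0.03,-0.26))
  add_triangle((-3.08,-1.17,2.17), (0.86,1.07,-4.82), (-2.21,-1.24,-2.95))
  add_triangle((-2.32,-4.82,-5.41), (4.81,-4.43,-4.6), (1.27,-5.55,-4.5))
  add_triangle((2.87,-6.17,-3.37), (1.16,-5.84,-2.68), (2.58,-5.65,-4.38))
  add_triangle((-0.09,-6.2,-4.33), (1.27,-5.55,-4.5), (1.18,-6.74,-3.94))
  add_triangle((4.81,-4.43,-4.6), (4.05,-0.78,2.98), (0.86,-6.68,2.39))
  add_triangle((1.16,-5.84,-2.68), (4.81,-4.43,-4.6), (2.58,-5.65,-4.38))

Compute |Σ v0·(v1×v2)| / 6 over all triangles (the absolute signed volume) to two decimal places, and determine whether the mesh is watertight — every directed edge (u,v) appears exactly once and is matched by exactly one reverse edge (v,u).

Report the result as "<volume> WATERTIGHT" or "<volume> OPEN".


Per-triangle v0·(v1×v2)/6:
  t1: -0.2065
  t2: +12.0883
  t3: +0.5693
  t4: +0.3049
  t5: +3.7908
  t6: +7.3007
  t7: +7.1643
  t8: +2.5949
  t9: +31.3949
  t10: +2.4828
  t11: +7.0523
  t12: +1.2271
  t13: +7.6644
  t14: +33.6819
  t15: +0.3520
  t16: +6.0567
  t17: +0.4400
  t18: +0.8600
  t19: +17.4158
  t20: +0.6229
  t21: -0.3410
  t22: +7.0658
  t23: +11.3463
  t24: +0.4621
  t25: +0.8426
  t26: +0.6093
  t27: +0.0617
  t28: +8.0393
  t29: +0.9206
  t30: +3.0573
  t31: +6.9838
  t32: +3.7664
  t33: +4.3030
  t34: +2.9731
  t35: +2.5861
  t36: +8.4659
  t37: +2.0964
  t38: +1.8945
  t39: +39.9454
  t40: -3.1942
Σ = +244.7421 → |volume| = 244.74

Directed edges: 120 total, each appears once with its reverse present → watertight.

244.74 WATERTIGHT


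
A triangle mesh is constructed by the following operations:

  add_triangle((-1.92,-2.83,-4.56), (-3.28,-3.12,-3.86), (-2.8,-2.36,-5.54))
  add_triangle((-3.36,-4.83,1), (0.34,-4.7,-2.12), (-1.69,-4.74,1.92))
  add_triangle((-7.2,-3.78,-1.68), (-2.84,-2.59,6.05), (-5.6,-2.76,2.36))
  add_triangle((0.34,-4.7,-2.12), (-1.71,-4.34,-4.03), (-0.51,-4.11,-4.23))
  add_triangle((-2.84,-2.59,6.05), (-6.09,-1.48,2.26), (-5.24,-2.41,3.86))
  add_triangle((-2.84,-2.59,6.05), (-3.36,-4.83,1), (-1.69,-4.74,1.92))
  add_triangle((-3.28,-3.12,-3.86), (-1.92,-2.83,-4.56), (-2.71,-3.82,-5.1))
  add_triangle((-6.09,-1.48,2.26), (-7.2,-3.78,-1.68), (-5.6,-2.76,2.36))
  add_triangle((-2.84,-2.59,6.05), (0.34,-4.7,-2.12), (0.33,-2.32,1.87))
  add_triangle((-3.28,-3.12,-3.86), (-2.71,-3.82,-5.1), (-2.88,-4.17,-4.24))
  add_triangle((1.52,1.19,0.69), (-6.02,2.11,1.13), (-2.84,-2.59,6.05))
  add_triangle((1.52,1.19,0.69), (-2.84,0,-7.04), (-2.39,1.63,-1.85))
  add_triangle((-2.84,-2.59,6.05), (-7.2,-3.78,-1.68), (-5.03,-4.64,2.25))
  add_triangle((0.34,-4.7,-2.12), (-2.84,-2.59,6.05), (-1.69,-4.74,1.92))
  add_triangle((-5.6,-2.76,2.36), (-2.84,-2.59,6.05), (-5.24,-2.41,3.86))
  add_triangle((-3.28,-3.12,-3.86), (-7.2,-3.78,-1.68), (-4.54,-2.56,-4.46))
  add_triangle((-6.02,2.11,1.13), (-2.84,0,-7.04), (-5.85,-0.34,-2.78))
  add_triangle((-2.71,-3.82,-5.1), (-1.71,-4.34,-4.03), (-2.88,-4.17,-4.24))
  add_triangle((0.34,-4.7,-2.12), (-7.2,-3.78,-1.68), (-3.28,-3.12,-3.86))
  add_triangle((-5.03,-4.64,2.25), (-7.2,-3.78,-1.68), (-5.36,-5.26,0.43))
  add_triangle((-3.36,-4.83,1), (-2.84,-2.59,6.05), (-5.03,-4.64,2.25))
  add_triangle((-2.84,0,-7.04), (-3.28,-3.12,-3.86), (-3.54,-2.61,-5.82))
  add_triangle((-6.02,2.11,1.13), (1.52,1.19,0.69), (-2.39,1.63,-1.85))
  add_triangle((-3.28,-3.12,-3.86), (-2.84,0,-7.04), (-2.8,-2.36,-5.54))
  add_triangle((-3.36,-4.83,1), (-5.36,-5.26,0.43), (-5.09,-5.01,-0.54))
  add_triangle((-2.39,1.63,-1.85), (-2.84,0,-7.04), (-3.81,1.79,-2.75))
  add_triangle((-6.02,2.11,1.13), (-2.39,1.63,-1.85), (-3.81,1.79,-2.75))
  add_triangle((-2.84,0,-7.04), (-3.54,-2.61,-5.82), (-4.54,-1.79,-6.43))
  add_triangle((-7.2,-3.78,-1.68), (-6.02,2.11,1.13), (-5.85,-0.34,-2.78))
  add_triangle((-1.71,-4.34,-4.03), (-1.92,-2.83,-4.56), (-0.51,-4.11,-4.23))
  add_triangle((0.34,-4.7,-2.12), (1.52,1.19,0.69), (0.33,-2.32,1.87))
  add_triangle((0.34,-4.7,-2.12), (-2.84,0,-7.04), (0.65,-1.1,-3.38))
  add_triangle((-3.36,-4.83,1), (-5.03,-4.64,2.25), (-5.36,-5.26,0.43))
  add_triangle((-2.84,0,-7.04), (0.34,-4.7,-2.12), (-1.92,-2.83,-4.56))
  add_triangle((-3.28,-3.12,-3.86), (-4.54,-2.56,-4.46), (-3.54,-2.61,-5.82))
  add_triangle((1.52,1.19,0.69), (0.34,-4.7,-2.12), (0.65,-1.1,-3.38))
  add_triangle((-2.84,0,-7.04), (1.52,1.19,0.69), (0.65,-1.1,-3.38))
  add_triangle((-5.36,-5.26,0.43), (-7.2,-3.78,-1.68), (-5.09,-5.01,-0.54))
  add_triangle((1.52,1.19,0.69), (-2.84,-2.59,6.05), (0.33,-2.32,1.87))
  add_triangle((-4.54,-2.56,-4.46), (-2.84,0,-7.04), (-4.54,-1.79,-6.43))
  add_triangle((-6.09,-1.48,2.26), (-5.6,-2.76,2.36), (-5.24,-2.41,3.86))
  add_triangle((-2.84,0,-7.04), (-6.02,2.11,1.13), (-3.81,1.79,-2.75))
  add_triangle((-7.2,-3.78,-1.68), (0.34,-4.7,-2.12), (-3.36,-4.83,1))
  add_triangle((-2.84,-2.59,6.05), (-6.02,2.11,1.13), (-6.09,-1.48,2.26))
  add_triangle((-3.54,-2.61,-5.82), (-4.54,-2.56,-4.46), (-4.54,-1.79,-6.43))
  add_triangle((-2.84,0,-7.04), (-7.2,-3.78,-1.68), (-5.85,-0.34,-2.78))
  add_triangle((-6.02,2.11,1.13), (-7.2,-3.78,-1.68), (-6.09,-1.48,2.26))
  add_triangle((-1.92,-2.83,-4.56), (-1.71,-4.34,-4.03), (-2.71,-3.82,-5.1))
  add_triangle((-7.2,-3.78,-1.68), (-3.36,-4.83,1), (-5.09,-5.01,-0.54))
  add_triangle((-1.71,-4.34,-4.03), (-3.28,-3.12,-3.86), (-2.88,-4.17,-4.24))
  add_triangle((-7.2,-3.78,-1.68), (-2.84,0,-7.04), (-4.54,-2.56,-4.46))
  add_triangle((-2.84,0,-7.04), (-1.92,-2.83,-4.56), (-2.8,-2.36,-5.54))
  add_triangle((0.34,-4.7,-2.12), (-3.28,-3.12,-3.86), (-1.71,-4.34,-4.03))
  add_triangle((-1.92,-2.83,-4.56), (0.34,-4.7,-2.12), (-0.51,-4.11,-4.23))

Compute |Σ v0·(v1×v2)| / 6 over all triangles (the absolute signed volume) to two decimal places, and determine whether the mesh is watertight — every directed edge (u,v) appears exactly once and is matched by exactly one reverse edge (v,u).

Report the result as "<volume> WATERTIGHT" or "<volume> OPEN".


285.60 WATERTIGHT

Per-triangle v0·(v1×v2)/6:
  t1: +1.6133
  t2: +6.7297
  t3: +6.2855
  t4: +2.4566
  t5: +2.0700
  t6: +7.9191
  t7: +0.5138
  t8: +6.7608
  t9: +7.8332
  t10: +0.9165
  t11: +13.0445
  t12: +4.6697
  t13: +11.5892
  t14: +1.8712
  t15: +2.6166
  t16: +5.0495
  t17: +14.2900
  t18: +1.0688
  t19: +14.4272
  t20: +6.0171
  t21: +6.9215
  t22: -0.9118
  t23: +4.7485
  t24: +2.7019
  t25: +1.3082
  t26: +1.7128
  t27: +1.7062
  t28: +3.4558
  t29: +17.2567
  t30: +1.7912
  t31: +3.6497
  t32: +9.5613
  t33: +2.7214
  t34: +4.4125
  t35: +1.9556
  t36: +3.6966
  t37: +4.4140
  t38: +2.8137
  t39: +4.6341
  t40: -0.0891
  t41: +2.3949
  t42: +6.9150
  t43: +18.5357
  t44: +15.9898
  t45: +2.2798
  t46: +18.3700
  t47: +18.0577
  t48: +0.7798
  t49: -2.6218
  t50: -0.3159
  t51: +7.4352
  t52: +1.6537
  t53: +1.8025
  t54: -1.8783
Σ = +285.6013 → |volume| = 285.60

Directed edges: 162 total, each appears once with its reverse present → watertight.


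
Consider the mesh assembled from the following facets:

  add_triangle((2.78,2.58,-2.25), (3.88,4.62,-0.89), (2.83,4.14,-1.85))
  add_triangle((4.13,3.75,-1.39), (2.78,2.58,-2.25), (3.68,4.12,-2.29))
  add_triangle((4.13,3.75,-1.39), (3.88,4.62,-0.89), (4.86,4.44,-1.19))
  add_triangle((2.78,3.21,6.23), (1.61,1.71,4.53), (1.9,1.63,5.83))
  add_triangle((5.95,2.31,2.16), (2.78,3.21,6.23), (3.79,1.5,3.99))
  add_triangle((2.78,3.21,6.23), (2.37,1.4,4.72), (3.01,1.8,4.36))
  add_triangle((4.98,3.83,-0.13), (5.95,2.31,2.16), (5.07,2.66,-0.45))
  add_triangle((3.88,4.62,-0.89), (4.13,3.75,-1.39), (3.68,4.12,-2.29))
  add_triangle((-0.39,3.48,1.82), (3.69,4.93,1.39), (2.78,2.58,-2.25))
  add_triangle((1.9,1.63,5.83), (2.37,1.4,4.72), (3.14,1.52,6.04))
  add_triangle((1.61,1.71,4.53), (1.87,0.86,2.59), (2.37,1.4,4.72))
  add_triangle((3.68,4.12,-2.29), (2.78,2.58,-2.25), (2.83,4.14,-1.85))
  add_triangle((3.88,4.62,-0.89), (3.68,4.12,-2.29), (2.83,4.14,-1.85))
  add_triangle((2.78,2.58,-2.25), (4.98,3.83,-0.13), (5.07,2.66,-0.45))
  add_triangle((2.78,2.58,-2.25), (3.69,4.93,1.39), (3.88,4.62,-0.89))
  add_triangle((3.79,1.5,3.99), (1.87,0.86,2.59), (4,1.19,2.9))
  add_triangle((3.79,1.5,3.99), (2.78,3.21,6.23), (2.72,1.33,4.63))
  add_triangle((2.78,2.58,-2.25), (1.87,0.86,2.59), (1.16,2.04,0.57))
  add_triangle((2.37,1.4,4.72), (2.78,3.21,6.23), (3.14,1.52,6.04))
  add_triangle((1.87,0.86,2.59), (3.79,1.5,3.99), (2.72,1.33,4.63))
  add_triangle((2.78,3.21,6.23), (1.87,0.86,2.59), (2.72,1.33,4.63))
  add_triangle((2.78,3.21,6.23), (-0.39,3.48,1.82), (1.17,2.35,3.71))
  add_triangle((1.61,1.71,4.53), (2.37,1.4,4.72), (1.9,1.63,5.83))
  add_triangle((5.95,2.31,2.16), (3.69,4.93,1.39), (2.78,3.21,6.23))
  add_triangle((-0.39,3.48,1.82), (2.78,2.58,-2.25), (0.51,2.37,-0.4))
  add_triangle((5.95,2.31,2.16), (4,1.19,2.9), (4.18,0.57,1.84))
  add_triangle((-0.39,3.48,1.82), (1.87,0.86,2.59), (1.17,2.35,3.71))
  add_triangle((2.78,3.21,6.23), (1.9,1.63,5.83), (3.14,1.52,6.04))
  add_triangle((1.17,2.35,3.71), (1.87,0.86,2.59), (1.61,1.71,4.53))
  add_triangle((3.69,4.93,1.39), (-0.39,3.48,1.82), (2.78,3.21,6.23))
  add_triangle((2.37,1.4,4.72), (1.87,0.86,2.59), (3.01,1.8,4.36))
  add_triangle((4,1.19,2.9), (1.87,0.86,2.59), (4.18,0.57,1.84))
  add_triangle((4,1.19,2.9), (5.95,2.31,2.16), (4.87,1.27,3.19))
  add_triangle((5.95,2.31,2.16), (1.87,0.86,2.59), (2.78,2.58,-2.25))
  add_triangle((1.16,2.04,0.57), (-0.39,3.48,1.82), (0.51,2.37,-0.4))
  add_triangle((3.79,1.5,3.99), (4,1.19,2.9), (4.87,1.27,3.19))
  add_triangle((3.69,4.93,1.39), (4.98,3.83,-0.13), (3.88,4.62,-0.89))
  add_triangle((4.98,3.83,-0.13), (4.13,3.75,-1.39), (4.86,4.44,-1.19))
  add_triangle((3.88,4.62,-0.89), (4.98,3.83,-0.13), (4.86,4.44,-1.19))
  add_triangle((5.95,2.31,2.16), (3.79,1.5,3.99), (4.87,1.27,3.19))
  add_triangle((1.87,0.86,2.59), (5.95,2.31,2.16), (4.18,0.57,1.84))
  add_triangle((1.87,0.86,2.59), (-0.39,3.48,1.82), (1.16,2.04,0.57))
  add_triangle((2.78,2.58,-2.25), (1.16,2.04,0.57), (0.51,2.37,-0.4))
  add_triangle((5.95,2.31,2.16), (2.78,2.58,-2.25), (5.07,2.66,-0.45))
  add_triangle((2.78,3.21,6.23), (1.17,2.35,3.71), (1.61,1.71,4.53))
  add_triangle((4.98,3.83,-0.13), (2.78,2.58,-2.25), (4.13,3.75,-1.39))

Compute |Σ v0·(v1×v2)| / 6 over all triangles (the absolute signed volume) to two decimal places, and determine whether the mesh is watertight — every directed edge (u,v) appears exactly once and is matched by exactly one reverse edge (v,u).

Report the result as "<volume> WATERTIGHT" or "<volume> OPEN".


49.16 OPEN

Per-triangle v0·(v1×v2)/6:
  t1: -1.3701
  t2: +0.6640
  t3: +0.3288
  t4: +0.1323
  t5: +5.3755
  t6: +1.0183
  t7: +2.9789
  t8: +1.0168
  t9: +6.7413
  t10: -0.2278
  t11: -0.2121
  t12: +0.3390
  t13: +0.9235
  t14: +2.3561
  t15: -0.4969
  t16: +0.0550
  t17: +1.8252
  t18: -2.4438
  t19: -0.0405
  t20: -0.0343
  t21: -0.4607
  t22: +0.7343
  t23: -0.3480
  t24: +18.0005
  t25: +1.2993
  t26: +1.3956
  t27: -1.0503
  t28: +1.7942
  t29: -0.6675
  t30: +13.3629
  t31: +0.1678
  t32: +0.3132
  t33: -0.3794
  t34: -3.2773
  t35: -1.0969
  t36: -0.0635
  t37: +3.3878
  t38: +0.2411
  t39: +0.9839
  t40: +1.6494
  t41: -2.0382
  t42: -2.2905
  t43: -1.3203
  t44: -1.1733
  t45: +0.5019
  t46: +0.5665
Σ = +49.1618 → |volume| = 49.16

Directed edges: 138 total; 6 unmatched, e.g. (3.01,1.8,4.36)→(2.78,3.21,6.23) → open.


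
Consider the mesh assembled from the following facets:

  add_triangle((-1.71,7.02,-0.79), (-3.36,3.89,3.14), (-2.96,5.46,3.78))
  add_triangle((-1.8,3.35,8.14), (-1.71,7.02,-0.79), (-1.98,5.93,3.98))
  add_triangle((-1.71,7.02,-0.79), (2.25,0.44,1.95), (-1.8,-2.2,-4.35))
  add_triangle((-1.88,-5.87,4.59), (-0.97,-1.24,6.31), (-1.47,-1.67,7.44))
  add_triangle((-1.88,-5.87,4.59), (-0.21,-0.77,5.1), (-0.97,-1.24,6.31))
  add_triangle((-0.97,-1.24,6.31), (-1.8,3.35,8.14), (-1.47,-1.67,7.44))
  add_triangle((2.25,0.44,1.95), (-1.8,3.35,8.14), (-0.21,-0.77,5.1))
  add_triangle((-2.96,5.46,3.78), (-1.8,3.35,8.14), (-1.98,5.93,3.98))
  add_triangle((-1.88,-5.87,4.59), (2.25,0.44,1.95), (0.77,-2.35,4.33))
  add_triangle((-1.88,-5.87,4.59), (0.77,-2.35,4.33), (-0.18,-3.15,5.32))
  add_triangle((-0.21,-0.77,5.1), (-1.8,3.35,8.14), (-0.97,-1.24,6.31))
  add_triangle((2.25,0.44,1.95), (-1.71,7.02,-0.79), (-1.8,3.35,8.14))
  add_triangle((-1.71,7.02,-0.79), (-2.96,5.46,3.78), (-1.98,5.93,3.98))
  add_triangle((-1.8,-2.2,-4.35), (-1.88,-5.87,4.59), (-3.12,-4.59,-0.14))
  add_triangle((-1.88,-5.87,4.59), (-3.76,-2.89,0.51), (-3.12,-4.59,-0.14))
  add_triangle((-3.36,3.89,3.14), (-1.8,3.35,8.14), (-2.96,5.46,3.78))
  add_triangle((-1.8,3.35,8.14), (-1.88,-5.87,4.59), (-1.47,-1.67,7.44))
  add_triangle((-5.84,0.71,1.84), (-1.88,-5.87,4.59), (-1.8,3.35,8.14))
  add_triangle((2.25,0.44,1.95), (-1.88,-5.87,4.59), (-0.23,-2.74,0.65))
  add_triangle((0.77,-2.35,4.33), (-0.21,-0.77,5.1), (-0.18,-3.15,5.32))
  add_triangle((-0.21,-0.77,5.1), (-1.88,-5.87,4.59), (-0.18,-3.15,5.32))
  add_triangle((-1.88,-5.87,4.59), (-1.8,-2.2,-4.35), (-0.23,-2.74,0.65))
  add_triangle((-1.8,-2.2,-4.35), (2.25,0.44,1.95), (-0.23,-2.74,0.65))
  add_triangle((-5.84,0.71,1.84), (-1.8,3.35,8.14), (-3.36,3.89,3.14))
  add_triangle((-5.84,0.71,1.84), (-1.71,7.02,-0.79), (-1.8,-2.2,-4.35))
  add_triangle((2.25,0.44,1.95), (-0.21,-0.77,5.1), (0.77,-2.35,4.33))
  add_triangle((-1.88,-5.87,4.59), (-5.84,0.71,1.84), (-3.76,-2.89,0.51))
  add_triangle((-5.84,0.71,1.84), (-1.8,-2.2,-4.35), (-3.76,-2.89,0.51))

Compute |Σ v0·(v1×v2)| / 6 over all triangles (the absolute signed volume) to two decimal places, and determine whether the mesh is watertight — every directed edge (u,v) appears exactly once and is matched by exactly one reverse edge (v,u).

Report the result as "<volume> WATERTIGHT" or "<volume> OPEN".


Per-triangle v0·(v1×v2)/6:
  t1: +5.5804
  t2: -0.0139
  t3: +7.2150
  t4: +1.4479
  t5: +2.7121
  t6: +1.8185
  t7: +9.9842
  t8: +6.5424
  t9: +1.7255
  t10: +2.2346
  t11: +3.1218
  t12: +25.7910
  t13: +6.1096
  t14: +5.8023
  t15: +7.5163
  t16: +6.6337
  t17: +7.3974
  t18: +57.1357
  t19: +4.5330
  t20: +1.8353
  t21: +3.5450
  t22: +5.4451
  t23: +3.4083
  t24: +19.3186
  t25: +35.7311
  t26: +3.9518
  t27: +17.0286
  t28: +14.4310
Σ = +267.9823 → |volume| = 267.98

Directed edges: 84 total; 6 unmatched, e.g. (-1.71,7.02,-0.79)→(-3.36,3.89,3.14) → open.

267.98 OPEN


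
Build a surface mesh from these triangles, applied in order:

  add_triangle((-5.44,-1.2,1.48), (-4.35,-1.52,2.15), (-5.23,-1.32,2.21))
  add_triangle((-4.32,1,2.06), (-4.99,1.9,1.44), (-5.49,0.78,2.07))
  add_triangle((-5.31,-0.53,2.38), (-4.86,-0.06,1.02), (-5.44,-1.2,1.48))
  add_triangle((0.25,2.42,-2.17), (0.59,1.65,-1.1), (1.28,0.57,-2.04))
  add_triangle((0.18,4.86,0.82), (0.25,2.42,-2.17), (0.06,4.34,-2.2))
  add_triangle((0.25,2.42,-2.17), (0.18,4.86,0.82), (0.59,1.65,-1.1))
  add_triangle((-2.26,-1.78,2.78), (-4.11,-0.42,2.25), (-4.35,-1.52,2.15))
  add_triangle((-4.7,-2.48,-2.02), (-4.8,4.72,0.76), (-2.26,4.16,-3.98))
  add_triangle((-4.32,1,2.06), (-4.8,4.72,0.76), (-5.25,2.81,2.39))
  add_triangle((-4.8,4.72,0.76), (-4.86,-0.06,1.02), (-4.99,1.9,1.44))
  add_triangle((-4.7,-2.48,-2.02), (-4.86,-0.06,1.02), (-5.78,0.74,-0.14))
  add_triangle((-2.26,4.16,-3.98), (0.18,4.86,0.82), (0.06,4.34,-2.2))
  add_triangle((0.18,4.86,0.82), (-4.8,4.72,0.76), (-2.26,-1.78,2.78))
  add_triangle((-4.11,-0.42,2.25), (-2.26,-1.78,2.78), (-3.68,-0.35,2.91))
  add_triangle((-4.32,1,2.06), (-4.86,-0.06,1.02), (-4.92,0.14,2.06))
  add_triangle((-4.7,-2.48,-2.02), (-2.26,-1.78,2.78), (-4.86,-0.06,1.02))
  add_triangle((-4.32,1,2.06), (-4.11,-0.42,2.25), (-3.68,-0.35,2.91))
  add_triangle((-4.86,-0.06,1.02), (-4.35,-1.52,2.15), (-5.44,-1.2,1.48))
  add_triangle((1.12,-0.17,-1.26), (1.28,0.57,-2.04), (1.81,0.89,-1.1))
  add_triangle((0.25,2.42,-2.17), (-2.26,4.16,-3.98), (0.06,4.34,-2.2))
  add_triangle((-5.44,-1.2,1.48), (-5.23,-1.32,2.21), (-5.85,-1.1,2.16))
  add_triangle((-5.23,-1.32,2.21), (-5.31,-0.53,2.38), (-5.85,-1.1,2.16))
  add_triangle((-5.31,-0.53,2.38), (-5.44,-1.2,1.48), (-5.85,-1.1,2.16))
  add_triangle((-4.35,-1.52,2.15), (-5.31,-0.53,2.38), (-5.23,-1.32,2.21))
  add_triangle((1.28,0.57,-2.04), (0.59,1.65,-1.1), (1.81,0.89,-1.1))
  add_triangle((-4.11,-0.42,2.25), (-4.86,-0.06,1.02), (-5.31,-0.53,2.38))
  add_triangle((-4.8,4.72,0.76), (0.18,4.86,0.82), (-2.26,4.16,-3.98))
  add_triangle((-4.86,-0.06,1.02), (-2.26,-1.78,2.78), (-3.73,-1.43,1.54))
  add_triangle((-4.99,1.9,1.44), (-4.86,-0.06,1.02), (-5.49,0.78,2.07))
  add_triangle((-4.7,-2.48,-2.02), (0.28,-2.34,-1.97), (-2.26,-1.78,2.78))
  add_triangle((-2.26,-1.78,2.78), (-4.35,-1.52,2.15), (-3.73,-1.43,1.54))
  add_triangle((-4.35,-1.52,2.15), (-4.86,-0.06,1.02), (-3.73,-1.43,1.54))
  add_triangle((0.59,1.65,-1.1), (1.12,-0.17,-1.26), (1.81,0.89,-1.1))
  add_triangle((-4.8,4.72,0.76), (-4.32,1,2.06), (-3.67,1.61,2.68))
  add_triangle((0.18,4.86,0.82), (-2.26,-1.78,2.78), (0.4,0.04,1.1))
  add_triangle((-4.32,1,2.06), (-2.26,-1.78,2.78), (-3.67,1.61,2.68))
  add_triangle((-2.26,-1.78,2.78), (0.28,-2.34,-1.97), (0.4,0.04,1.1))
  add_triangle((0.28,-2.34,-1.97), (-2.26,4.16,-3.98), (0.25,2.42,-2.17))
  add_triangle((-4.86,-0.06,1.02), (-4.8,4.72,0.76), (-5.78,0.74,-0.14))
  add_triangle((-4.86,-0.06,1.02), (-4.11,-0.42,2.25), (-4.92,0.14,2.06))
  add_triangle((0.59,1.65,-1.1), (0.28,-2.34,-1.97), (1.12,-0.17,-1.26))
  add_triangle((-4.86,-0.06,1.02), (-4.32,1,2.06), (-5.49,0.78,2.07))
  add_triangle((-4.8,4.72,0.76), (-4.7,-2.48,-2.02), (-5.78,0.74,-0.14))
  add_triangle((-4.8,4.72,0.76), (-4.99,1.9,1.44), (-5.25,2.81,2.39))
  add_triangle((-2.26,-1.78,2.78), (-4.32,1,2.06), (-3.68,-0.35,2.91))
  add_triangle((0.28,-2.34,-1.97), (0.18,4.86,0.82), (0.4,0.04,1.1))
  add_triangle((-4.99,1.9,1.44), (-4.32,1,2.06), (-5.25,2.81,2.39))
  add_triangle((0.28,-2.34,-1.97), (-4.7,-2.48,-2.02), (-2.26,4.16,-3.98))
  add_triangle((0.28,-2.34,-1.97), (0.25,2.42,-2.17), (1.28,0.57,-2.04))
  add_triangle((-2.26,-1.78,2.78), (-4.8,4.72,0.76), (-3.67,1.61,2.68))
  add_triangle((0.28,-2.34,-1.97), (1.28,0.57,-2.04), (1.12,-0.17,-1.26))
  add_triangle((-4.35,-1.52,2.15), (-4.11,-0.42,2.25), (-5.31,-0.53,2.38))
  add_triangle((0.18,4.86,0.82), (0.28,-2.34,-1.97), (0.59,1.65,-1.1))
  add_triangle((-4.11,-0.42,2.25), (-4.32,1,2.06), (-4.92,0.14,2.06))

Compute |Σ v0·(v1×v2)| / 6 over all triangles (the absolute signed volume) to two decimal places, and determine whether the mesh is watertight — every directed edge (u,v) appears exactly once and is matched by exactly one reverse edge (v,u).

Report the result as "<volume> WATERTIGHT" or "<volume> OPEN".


141.83 WATERTIGHT

Per-triangle v0·(v1×v2)/6:
  t1: +0.2542
  t2: +0.6259
  t3: +1.0340
  t4: +0.4456
  t5: +0.5913
  t6: +0.9255
  t7: +1.3821
  t8: +28.9295
  t9: -1.4606
  t10: +1.9134
  t11: +4.6303
  t12: +5.3517
  t13: +12.4771
  t14: +0.9776
  t15: +0.6891
  t16: +8.7900
  t17: +0.8896
  t18: -0.7333
  t19: +0.2640
  t20: +1.8743
  t21: +0.2216
  t22: +0.2650
  t23: +0.1690
  t24: +0.2703
  t25: +0.5310
  t26: +0.1434
  t27: +18.7950
  t28: -1.5101
  t29: +1.1886
  t30: +8.2723
  t31: +0.3706
  t32: +0.4874
  t33: -0.3989
  t34: +3.2535
  t35: +2.9373
  t36: +2.4742
  t37: +1.7039
  t38: +4.4661
  t39: +5.0755
  t40: +0.5329
  t41: -0.7245
  t42: +0.0089
  t43: +4.9373
  t44: +2.5264
  t45: -0.4425
  t46: +0.8332
  t47: +1.0179
  t48: +14.6275
  t49: +1.6820
  t50: -2.8472
  t51: +0.4934
  t52: +0.3902
  t53: -0.2654
  t54: +0.4912
Σ = +141.8283 → |volume| = 141.83

Directed edges: 162 total, each appears once with its reverse present → watertight.


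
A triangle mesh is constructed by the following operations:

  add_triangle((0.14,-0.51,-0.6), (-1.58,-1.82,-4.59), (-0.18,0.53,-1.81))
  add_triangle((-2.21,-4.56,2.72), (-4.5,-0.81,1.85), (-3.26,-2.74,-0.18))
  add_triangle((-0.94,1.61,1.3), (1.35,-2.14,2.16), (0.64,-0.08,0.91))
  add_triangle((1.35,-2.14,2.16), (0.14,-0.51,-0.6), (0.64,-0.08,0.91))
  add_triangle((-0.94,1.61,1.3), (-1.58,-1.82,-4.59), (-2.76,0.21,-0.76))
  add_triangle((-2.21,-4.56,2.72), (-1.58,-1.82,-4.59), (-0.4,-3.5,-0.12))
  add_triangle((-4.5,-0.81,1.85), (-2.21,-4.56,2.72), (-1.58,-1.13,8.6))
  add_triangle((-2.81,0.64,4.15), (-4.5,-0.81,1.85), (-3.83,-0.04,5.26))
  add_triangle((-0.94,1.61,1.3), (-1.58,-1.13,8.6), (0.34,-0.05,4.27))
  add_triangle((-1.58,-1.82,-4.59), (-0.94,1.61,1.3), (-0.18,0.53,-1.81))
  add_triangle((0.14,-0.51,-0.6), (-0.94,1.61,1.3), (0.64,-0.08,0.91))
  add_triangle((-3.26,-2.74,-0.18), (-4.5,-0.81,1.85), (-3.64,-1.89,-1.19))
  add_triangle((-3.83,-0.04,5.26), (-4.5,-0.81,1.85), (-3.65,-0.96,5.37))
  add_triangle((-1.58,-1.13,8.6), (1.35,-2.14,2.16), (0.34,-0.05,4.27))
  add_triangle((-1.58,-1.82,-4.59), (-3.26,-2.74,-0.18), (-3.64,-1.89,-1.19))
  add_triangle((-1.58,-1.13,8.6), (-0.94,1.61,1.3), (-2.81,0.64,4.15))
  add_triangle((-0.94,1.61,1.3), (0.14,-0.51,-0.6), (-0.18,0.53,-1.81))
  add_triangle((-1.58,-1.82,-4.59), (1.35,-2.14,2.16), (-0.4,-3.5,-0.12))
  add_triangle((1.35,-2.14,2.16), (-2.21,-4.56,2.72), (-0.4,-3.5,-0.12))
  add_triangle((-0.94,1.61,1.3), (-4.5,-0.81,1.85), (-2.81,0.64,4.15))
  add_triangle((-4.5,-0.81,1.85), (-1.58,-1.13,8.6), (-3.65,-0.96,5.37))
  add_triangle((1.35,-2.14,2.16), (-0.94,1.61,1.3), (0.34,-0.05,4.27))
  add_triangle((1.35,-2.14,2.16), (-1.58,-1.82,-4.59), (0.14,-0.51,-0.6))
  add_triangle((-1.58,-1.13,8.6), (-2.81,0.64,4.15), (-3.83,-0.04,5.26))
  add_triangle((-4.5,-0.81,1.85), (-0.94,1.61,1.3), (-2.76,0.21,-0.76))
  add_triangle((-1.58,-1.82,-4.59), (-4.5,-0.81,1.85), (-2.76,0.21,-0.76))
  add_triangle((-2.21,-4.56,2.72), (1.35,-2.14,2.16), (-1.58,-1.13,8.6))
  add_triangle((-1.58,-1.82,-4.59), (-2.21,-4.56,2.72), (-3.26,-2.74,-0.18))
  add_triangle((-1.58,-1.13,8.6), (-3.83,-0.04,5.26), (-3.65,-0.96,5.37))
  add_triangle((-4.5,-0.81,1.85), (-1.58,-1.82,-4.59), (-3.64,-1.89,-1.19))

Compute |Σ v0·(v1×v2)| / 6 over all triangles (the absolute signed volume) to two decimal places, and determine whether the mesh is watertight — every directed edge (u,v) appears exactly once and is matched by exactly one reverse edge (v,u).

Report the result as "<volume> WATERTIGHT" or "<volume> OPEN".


114.89 WATERTIGHT

Per-triangle v0·(v1×v2)/6:
  t1: +0.4230
  t2: +7.6709
  t3: +0.5927
  t4: +0.1806
  t5: +1.5492
  t6: +6.7625
  t7: +23.6697
  t8: +1.7085
  t9: +3.3839
  t10: +1.6953
  t11: -0.0113
  t12: +2.9305
  t13: +2.7221
  t14: +4.2713
  t15: +3.1253
  t16: +4.0352
  t17: -0.1013
  t18: +2.4240
  t19: +4.8757
  t20: +3.2112
  t21: +0.6473
  t22: -0.2079
  t23: +0.6681
  t24: +2.9541
  t25: +3.0125
  t26: +4.9596
  t27: +15.0727
  t28: +7.3715
  t29: +3.5300
  t30: +1.7584
Σ = +114.8851 → |volume| = 114.89

Directed edges: 90 total, each appears once with its reverse present → watertight.
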